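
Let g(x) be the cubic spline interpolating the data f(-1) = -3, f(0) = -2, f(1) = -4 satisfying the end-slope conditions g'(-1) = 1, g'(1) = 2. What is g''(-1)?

With M_i denoting the second derivative at x_i, h_i = 1, 1, and Δ_i = (y_(i+1) − y_i)/h_i = 1, -2:
  1·M_0 + 4·M_1 + 1·M_2 = 6(Δ_1 - Δ_0) = -18
Clamped end conditions give two more equations: 2h_0·M_0 + h_0·M_1 = 6(Δ_0 - g'(-1)) = 0 and h_1·M_1 + 2h_1·M_2 = 6(g'(1) - Δ_1) = 24.
Solving: M_0 = 5, M_1 = -10, M_2 = 17.

5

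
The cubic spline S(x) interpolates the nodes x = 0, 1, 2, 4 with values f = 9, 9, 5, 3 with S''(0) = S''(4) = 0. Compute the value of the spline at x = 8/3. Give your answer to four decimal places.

3.3027

Put m_i = S'' at the i-th knot. Here h = (1, 1, 2) and Δ = (0, -4, -1), so the interior equations h_(i-1)·m_(i-1) + 2(h_(i-1)+h_i)·m_i + h_i·m_(i+1) = 6(Δ_i − Δ_(i-1)) read
  1·m_0 + 4·m_1 + 1·m_2 = 6(Δ_1 - Δ_0) = -24
  1·m_1 + 6·m_2 + 2·m_3 = 6(Δ_2 - Δ_1) = 18
Natural end conditions: m_0 = m_3 = 0.
Solving: m_0 = 0, m_1 = -162/23, m_2 = 96/23, m_3 = 0.
On [2, 4], S(x) = 5 - 87/23·(x - 2) + 48/23·(x - 2)² - 8/23·(x - 2)³.
With (x - 2) = 2/3: S(8/3) = 2051/621.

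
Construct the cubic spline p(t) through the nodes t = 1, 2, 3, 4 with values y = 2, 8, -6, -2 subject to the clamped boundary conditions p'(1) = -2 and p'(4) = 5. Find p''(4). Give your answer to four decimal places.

Let M_i = p''(x_i). Step sizes h_i = 1, 1, 1; slopes of the chords Δ_i = (y_(i+1) - y_i)/h_i = 6, -14, 4.
  1·M_0 + 4·M_1 + 1·M_2 = 6(Δ_1 - Δ_0) = -120
  1·M_1 + 4·M_2 + 1·M_3 = 6(Δ_2 - Δ_1) = 108
Clamped end conditions give two more equations: 2h_0·M_0 + h_0·M_1 = 6(Δ_0 - p'(1)) = 48 and h_2·M_2 + 2h_2·M_3 = 6(p'(4) - Δ_2) = 6.
Forward elimination and back-substitution give M_0 = 766/15, M_1 = -812/15, M_2 = 682/15, M_3 = -296/15.

-19.7333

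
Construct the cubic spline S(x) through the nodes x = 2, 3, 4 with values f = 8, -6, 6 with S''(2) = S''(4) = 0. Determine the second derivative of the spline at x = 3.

39

With M_i denoting the second derivative at x_i, h_i = 1, 1, and Δ_i = (y_(i+1) − y_i)/h_i = -14, 12:
  1·M_0 + 4·M_1 + 1·M_2 = 6(Δ_1 - Δ_0) = 156
Natural end conditions: M_0 = M_2 = 0.
Solving the tridiagonal system: M_0 = 0, M_1 = 39, M_2 = 0.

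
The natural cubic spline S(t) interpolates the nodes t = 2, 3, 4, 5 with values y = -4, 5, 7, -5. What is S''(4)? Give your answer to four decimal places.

Write M_i for S''(x_i). With h_i = 1, 1, 1 and divided differences Δ_i = 9, 2, -12, the continuity of S' gives the tridiagonal system
  1·M_0 + 4·M_1 + 1·M_2 = 6(Δ_1 - Δ_0) = -42
  1·M_1 + 4·M_2 + 1·M_3 = 6(Δ_2 - Δ_1) = -84
Natural end conditions: M_0 = M_3 = 0.
Forward elimination and back-substitution give M_0 = 0, M_1 = -28/5, M_2 = -98/5, M_3 = 0.

-19.6000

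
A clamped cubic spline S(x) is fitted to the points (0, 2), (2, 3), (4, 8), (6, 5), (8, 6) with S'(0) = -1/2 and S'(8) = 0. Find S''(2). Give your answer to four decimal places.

Write M_i for S''(x_i). With h_i = 2, 2, 2, 2 and divided differences Δ_i = 1/2, 5/2, -3/2, 1/2, the continuity of S' gives the tridiagonal system
  2·M_0 + 8·M_1 + 2·M_2 = 6(Δ_1 - Δ_0) = 12
  2·M_1 + 8·M_2 + 2·M_3 = 6(Δ_2 - Δ_1) = -24
  2·M_2 + 8·M_3 + 2·M_4 = 6(Δ_3 - Δ_2) = 12
Clamped end conditions give two more equations: 2h_0·M_0 + h_0·M_1 = 6(Δ_0 - S'(0)) = 6 and h_3·M_3 + 2h_3·M_4 = 6(S'(8) - Δ_3) = -3.
Solving the tridiagonal system: M_0 = 25/112, M_1 = 143/56, M_2 = -71/16, M_3 = 179/56, M_4 = -263/112.

2.5536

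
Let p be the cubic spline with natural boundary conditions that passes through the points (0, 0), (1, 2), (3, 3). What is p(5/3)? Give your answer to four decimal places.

Write M_i for p''(x_i). With h_i = 1, 2 and divided differences Δ_i = 2, 1/2, the continuity of p' gives the tridiagonal system
  1·M_0 + 6·M_1 + 2·M_2 = 6(Δ_1 - Δ_0) = -9
Natural end conditions: M_0 = M_2 = 0.
Solving: M_0 = 0, M_1 = -3/2, M_2 = 0.
On [1, 3], p(x) = 2 + 3/2·(x - 1) - 3/4·(x - 1)² + 1/8·(x - 1)³.
With (x - 1) = 2/3: p(5/3) = 73/27.

2.7037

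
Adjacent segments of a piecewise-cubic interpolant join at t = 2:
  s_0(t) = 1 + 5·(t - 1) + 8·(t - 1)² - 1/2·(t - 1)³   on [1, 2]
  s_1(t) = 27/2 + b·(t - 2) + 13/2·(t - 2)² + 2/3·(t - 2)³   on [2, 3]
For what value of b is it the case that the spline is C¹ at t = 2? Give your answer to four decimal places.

19.5000

s_0'(t) = 5 + 16·(t - 1) - 3/2·(t - 1)², so s_0'(2) = 39/2. On the right, s_1'(2) = b, so b = 39/2.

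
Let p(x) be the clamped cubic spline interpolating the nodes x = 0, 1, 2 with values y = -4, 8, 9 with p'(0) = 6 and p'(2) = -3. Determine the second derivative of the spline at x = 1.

-24

Put m_i = p'' at the i-th knot. Here h = (1, 1) and Δ = (12, 1), so the interior equations h_(i-1)·m_(i-1) + 2(h_(i-1)+h_i)·m_i + h_i·m_(i+1) = 6(Δ_i − Δ_(i-1)) read
  1·m_0 + 4·m_1 + 1·m_2 = 6(Δ_1 - Δ_0) = -66
Clamped end conditions give two more equations: 2h_0·m_0 + h_0·m_1 = 6(Δ_0 - p'(0)) = 36 and h_1·m_1 + 2h_1·m_2 = 6(p'(2) - Δ_1) = -24.
Solving the tridiagonal system: m_0 = 30, m_1 = -24, m_2 = 0.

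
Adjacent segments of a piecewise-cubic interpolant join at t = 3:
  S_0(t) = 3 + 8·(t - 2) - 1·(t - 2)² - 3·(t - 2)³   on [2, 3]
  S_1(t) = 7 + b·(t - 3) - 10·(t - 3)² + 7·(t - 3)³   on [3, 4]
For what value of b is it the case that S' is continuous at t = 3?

S_0'(t) = 8 - 2·(t - 2) - 9·(t - 2)², so S_0'(3) = -3. On the right, S_1'(3) = b, so b = -3.

-3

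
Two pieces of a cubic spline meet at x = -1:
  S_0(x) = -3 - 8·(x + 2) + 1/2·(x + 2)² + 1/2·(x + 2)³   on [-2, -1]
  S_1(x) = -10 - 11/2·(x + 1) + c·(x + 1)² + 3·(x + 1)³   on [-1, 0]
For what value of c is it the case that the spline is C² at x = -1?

2

S_0''(x) = 1 + 3·(x + 2), so S_0''(-1) = 4. On the right, S_1''(-1) = 2c, so c = 2.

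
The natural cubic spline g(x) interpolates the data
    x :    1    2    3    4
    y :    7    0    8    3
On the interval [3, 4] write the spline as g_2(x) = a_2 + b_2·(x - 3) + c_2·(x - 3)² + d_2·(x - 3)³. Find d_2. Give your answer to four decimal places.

4.4667

With M_i denoting the second derivative at x_i, h_i = 1, 1, 1, and Δ_i = (y_(i+1) − y_i)/h_i = -7, 8, -5:
  1·M_0 + 4·M_1 + 1·M_2 = 6(Δ_1 - Δ_0) = 90
  1·M_1 + 4·M_2 + 1·M_3 = 6(Δ_2 - Δ_1) = -78
Natural end conditions: M_0 = M_3 = 0.
Solving: M_0 = 0, M_1 = 146/5, M_2 = -134/5, M_3 = 0.
On [3, 4], with g_2(x) = a_2 + b_2·(x - 3) + c_2·(x - 3)² + d_2·(x - 3)³: c_2 = M_2/2 = -67/5, d_2 = (M_3 - M_2)/(6h_2) = 67/15, b_2 = Δ_2 - h_2(2M_2 + M_3)/6 = 59/15.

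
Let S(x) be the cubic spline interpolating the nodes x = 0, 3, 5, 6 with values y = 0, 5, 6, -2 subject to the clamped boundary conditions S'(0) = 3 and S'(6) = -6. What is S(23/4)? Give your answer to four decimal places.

Let M_i = S''(x_i). Step sizes h_i = 3, 2, 1; slopes of the chords Δ_i = (y_(i+1) - y_i)/h_i = 5/3, 1/2, -8.
  3·M_0 + 10·M_1 + 2·M_2 = 6(Δ_1 - Δ_0) = -7
  2·M_1 + 6·M_2 + 1·M_3 = 6(Δ_2 - Δ_1) = -51
Clamped end conditions give two more equations: 2h_0·M_0 + h_0·M_1 = 6(Δ_0 - S'(0)) = -8 and h_2·M_2 + 2h_2·M_3 = 6(S'(6) - Δ_2) = 12.
Hence M_0 = -47/19, M_1 = 130/57, M_2 = -638/57, M_3 = 661/57.
On [5, 6], S(x) = 6 - 707/114·(x - 5) - 319/57·(x - 5)² + 433/114·(x - 5)³.
With (x - 5) = 3/4: S(23/4) = -479/2432.

-0.1970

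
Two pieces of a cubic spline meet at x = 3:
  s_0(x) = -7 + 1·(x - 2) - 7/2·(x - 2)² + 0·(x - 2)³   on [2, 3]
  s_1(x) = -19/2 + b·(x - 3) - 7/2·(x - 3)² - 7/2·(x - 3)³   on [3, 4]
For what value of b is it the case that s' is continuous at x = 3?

s_0'(x) = 1 - 7·(x - 2) + 0·(x - 2)², so s_0'(3) = -6. On the right, s_1'(3) = b, so b = -6.

-6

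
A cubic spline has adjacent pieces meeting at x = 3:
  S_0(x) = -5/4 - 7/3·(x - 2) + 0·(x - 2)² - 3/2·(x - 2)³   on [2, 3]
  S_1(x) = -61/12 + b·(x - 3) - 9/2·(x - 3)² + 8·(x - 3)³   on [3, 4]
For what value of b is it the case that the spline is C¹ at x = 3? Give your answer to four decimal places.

S_0'(x) = -7/3 + 0·(x - 2) - 9/2·(x - 2)², so S_0'(3) = -41/6. On the right, S_1'(3) = b, so b = -41/6.

-6.8333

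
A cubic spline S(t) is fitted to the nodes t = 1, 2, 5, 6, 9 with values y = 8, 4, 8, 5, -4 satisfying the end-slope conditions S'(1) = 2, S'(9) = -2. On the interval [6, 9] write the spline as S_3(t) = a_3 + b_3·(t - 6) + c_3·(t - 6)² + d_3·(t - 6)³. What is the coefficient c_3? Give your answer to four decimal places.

Put σ_i = S'' at the i-th knot. Here h = (1, 3, 1, 3) and Δ = (-4, 4/3, -3, -3), so the interior equations h_(i-1)·σ_(i-1) + 2(h_(i-1)+h_i)·σ_i + h_i·σ_(i+1) = 6(Δ_i − Δ_(i-1)) read
  1·σ_0 + 8·σ_1 + 3·σ_2 = 6(Δ_1 - Δ_0) = 32
  3·σ_1 + 8·σ_2 + 1·σ_3 = 6(Δ_2 - Δ_1) = -26
  1·σ_2 + 8·σ_3 + 3·σ_4 = 6(Δ_3 - Δ_2) = 0
Clamped end conditions give two more equations: 2h_0·σ_0 + h_0·σ_1 = 6(Δ_0 - S'(1)) = -36 and h_3·σ_3 + 2h_3·σ_4 = 6(S'(9) - Δ_3) = 6.
Forward elimination and back-substitution give σ_0 = -613/27, σ_1 = 254/27, σ_2 = -185/27, σ_3 = 16/27, σ_4 = 19/27.
On [6, 9], with S_3(t) = a_3 + b_3·(t - 6) + c_3·(t - 6)² + d_3·(t - 6)³: c_3 = σ_3/2 = 8/27, d_3 = (σ_4 - σ_3)/(6h_3) = 1/162, b_3 = Δ_3 - h_3(2σ_3 + σ_4)/6 = -71/18.

0.2963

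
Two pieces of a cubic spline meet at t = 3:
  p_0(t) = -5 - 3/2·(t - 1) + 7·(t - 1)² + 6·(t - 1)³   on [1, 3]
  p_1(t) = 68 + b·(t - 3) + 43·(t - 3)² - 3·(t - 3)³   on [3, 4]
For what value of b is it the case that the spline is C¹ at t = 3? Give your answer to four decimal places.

p_0'(t) = -3/2 + 14·(t - 1) + 18·(t - 1)², so p_0'(3) = 197/2. On the right, p_1'(3) = b, so b = 197/2.

98.5000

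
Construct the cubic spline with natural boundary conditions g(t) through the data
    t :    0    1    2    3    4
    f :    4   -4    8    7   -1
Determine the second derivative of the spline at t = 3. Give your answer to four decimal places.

Write M_i for g''(x_i). With h_i = 1, 1, 1, 1 and divided differences Δ_i = -8, 12, -1, -8, the continuity of g' gives the tridiagonal system
  1·M_0 + 4·M_1 + 1·M_2 = 6(Δ_1 - Δ_0) = 120
  1·M_1 + 4·M_2 + 1·M_3 = 6(Δ_2 - Δ_1) = -78
  1·M_2 + 4·M_3 + 1·M_4 = 6(Δ_3 - Δ_2) = -42
Natural end conditions: M_0 = M_4 = 0.
Solving: M_0 = 0, M_1 = 1035/28, M_2 = -195/7, M_3 = -99/28, M_4 = 0.

-3.5357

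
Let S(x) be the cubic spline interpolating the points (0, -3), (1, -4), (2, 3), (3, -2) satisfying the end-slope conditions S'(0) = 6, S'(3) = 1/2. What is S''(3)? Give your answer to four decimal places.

33.3333

With m_i denoting the second derivative at x_i, h_i = 1, 1, 1, and Δ_i = (y_(i+1) − y_i)/h_i = -1, 7, -5:
  1·m_0 + 4·m_1 + 1·m_2 = 6(Δ_1 - Δ_0) = 48
  1·m_1 + 4·m_2 + 1·m_3 = 6(Δ_2 - Δ_1) = -72
Clamped end conditions give two more equations: 2h_0·m_0 + h_0·m_1 = 6(Δ_0 - S'(0)) = -42 and h_2·m_2 + 2h_2·m_3 = 6(S'(3) - Δ_2) = 33.
Forward elimination and back-substitution give m_0 = -107/3, m_1 = 88/3, m_2 = -101/3, m_3 = 100/3.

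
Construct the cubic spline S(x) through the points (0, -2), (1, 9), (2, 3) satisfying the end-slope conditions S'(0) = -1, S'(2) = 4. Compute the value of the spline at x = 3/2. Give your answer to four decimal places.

5.8750

Let m_i = S''(x_i). Step sizes h_i = 1, 1; slopes of the chords Δ_i = (y_(i+1) - y_i)/h_i = 11, -6.
  1·m_0 + 4·m_1 + 1·m_2 = 6(Δ_1 - Δ_0) = -102
Clamped end conditions give two more equations: 2h_0·m_0 + h_0·m_1 = 6(Δ_0 - S'(0)) = 72 and h_1·m_1 + 2h_1·m_2 = 6(S'(2) - Δ_1) = 60.
Solving the tridiagonal system: m_0 = 64, m_1 = -56, m_2 = 58.
On [1, 2], S(x) = 9 + 3·(x - 1) - 28·(x - 1)² + 19·(x - 1)³.
With (x - 1) = 1/2: S(3/2) = 47/8.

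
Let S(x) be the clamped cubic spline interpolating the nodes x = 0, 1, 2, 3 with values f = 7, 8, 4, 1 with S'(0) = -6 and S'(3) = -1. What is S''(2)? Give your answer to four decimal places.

Let M_i = S''(x_i). Step sizes h_i = 1, 1, 1; slopes of the chords Δ_i = (y_(i+1) - y_i)/h_i = 1, -4, -3.
  1·M_0 + 4·M_1 + 1·M_2 = 6(Δ_1 - Δ_0) = -30
  1·M_1 + 4·M_2 + 1·M_3 = 6(Δ_2 - Δ_1) = 6
Clamped end conditions give two more equations: 2h_0·M_0 + h_0·M_1 = 6(Δ_0 - S'(0)) = 42 and h_2·M_2 + 2h_2·M_3 = 6(S'(3) - Δ_2) = 12.
Forward elimination and back-substitution give M_0 = 434/15, M_1 = -238/15, M_2 = 68/15, M_3 = 56/15.

4.5333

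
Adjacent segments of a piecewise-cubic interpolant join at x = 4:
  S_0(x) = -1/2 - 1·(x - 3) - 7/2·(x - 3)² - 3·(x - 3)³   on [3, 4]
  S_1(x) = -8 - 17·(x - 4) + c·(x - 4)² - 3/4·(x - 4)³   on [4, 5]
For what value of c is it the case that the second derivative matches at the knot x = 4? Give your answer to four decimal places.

-12.5000

S_0''(x) = -7 - 18·(x - 3), so S_0''(4) = -25. On the right, S_1''(4) = 2c, so c = -25/2.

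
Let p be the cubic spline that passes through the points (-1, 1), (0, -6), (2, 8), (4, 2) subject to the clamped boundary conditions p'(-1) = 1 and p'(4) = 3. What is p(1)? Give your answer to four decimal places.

With σ_i denoting the second derivative at x_i, h_i = 1, 2, 2, and Δ_i = (y_(i+1) − y_i)/h_i = -7, 7, -3:
  1·σ_0 + 6·σ_1 + 2·σ_2 = 6(Δ_1 - Δ_0) = 84
  2·σ_1 + 8·σ_2 + 2·σ_3 = 6(Δ_2 - Δ_1) = -60
Clamped end conditions give two more equations: 2h_0·σ_0 + h_0·σ_1 = 6(Δ_0 - p'(-1)) = -48 and h_2·σ_2 + 2h_2·σ_3 = 6(p'(4) - Δ_2) = 36.
Hence σ_0 = -856/23, σ_1 = 608/23, σ_2 = -430/23, σ_3 = 422/23.
On [0, 2], p(t) = -6 - 101/23·t + 304/23·t² - 173/46·t³.
With t = 1: p(1) = -43/46.

-0.9348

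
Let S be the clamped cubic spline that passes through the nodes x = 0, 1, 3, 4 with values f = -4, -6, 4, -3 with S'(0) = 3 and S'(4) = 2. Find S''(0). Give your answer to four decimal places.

With σ_i denoting the second derivative at x_i, h_i = 1, 2, 1, and Δ_i = (y_(i+1) − y_i)/h_i = -2, 5, -7:
  1·σ_0 + 6·σ_1 + 2·σ_2 = 6(Δ_1 - Δ_0) = 42
  2·σ_1 + 6·σ_2 + 1·σ_3 = 6(Δ_2 - Δ_1) = -72
Clamped end conditions give two more equations: 2h_0·σ_0 + h_0·σ_1 = 6(Δ_0 - S'(0)) = -30 and h_2·σ_2 + 2h_2·σ_3 = 6(S'(4) - Δ_2) = 54.
Forward elimination and back-substitution give σ_0 = -866/35, σ_1 = 682/35, σ_2 = -878/35, σ_3 = 1384/35.

-24.7429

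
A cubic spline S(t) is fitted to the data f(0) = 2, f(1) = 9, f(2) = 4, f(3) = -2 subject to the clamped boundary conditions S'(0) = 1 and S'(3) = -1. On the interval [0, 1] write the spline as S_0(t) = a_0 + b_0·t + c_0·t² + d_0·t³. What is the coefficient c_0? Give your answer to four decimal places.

Let M_i = S''(x_i). Step sizes h_i = 1, 1, 1; slopes of the chords Δ_i = (y_(i+1) - y_i)/h_i = 7, -5, -6.
  1·M_0 + 4·M_1 + 1·M_2 = 6(Δ_1 - Δ_0) = -72
  1·M_1 + 4·M_2 + 1·M_3 = 6(Δ_2 - Δ_1) = -6
Clamped end conditions give two more equations: 2h_0·M_0 + h_0·M_1 = 6(Δ_0 - S'(0)) = 36 and h_2·M_2 + 2h_2·M_3 = 6(S'(3) - Δ_2) = 30.
Hence M_0 = 466/15, M_1 = -392/15, M_2 = 22/15, M_3 = 214/15.
On [0, 1], with S_0(t) = a_0 + b_0·t + c_0·t² + d_0·t³: c_0 = M_0/2 = 233/15, d_0 = (M_1 - M_0)/(6h_0) = -143/15, b_0 = Δ_0 - h_0(2M_0 + M_1)/6 = 1.

15.5333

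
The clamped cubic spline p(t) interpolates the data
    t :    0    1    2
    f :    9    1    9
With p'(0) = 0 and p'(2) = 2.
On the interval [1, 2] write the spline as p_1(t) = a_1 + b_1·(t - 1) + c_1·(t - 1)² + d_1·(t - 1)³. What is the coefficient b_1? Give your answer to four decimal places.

Put σ_i = p'' at the i-th knot. Here h = (1, 1) and Δ = (-8, 8), so the interior equations h_(i-1)·σ_(i-1) + 2(h_(i-1)+h_i)·σ_i + h_i·σ_(i+1) = 6(Δ_i − Δ_(i-1)) read
  1·σ_0 + 4·σ_1 + 1·σ_2 = 6(Δ_1 - Δ_0) = 96
Clamped end conditions give two more equations: 2h_0·σ_0 + h_0·σ_1 = 6(Δ_0 - p'(0)) = -48 and h_1·σ_1 + 2h_1·σ_2 = 6(p'(2) - Δ_1) = -36.
Forward elimination and back-substitution give σ_0 = -47, σ_1 = 46, σ_2 = -41.
On [1, 2], with p_1(t) = a_1 + b_1·(t - 1) + c_1·(t - 1)² + d_1·(t - 1)³: c_1 = σ_1/2 = 23, d_1 = (σ_2 - σ_1)/(6h_1) = -29/2, b_1 = Δ_1 - h_1(2σ_1 + σ_2)/6 = -1/2.

-0.5000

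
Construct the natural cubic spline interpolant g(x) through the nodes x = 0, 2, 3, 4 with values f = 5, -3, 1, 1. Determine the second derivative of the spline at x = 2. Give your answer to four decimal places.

Write m_i for g''(x_i). With h_i = 2, 1, 1 and divided differences Δ_i = -4, 4, 0, the continuity of g' gives the tridiagonal system
  2·m_0 + 6·m_1 + 1·m_2 = 6(Δ_1 - Δ_0) = 48
  1·m_1 + 4·m_2 + 1·m_3 = 6(Δ_2 - Δ_1) = -24
Natural end conditions: m_0 = m_3 = 0.
Solving the tridiagonal system: m_0 = 0, m_1 = 216/23, m_2 = -192/23, m_3 = 0.

9.3913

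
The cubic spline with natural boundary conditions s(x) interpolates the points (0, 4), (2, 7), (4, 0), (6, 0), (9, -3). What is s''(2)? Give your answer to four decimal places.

With m_i denoting the second derivative at x_i, h_i = 2, 2, 2, 3, and Δ_i = (y_(i+1) − y_i)/h_i = 3/2, -7/2, 0, -1:
  2·m_0 + 8·m_1 + 2·m_2 = 6(Δ_1 - Δ_0) = -30
  2·m_1 + 8·m_2 + 2·m_3 = 6(Δ_2 - Δ_1) = 21
  2·m_2 + 10·m_3 + 3·m_4 = 6(Δ_3 - Δ_2) = -6
Natural end conditions: m_0 = m_4 = 0.
Hence m_0 = 0, m_1 = -681/142, m_2 = 297/71, m_3 = -102/71, m_4 = 0.

-4.7958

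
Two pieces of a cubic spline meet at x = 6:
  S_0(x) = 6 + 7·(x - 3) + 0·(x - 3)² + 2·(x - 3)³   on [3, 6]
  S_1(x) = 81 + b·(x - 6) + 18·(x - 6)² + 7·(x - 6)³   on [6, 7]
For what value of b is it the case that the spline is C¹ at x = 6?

S_0'(x) = 7 + 0·(x - 3) + 6·(x - 3)², so S_0'(6) = 61. On the right, S_1'(6) = b, so b = 61.

61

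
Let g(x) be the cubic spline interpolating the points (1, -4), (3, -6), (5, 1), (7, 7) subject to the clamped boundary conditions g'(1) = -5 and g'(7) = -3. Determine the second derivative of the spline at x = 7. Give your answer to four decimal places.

-9.8333

Let σ_i = g''(x_i). Step sizes h_i = 2, 2, 2; slopes of the chords Δ_i = (y_(i+1) - y_i)/h_i = -1, 7/2, 3.
  2·σ_0 + 8·σ_1 + 2·σ_2 = 6(Δ_1 - Δ_0) = 27
  2·σ_1 + 8·σ_2 + 2·σ_3 = 6(Δ_2 - Δ_1) = -3
Clamped end conditions give two more equations: 2h_0·σ_0 + h_0·σ_1 = 6(Δ_0 - g'(1)) = 24 and h_2·σ_2 + 2h_2·σ_3 = 6(g'(7) - Δ_2) = -36.
Solving: σ_0 = 31/6, σ_1 = 5/3, σ_2 = 5/3, σ_3 = -59/6.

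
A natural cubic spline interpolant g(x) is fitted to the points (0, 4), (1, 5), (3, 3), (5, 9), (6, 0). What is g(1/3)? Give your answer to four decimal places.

4.5605

Put M_i = g'' at the i-th knot. Here h = (1, 2, 2, 1) and Δ = (1, -1, 3, -9), so the interior equations h_(i-1)·M_(i-1) + 2(h_(i-1)+h_i)·M_i + h_i·M_(i+1) = 6(Δ_i − Δ_(i-1)) read
  1·M_0 + 6·M_1 + 2·M_2 = 6(Δ_1 - Δ_0) = -12
  2·M_1 + 8·M_2 + 2·M_3 = 6(Δ_2 - Δ_1) = 24
  2·M_2 + 6·M_3 + 1·M_4 = 6(Δ_3 - Δ_2) = -72
Natural end conditions: M_0 = M_4 = 0.
Solving the tridiagonal system: M_0 = 0, M_1 = -23/5, M_2 = 39/5, M_3 = -73/5, M_4 = 0.
On [0, 1], g(x) = 4 + 53/30·x + 0·x² - 23/30·x³.
With x = 1/3: g(1/3) = 1847/405.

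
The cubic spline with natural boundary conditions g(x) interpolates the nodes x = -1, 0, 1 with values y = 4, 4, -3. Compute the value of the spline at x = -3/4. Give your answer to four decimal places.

4.4102

Let M_i = g''(x_i). Step sizes h_i = 1, 1; slopes of the chords Δ_i = (y_(i+1) - y_i)/h_i = 0, -7.
  1·M_0 + 4·M_1 + 1·M_2 = 6(Δ_1 - Δ_0) = -42
Natural end conditions: M_0 = M_2 = 0.
Solving the tridiagonal system: M_0 = 0, M_1 = -21/2, M_2 = 0.
On [-1, 0], g(x) = 4 + 7/4·(x + 1) + 0·(x + 1)² - 7/4·(x + 1)³.
With (x + 1) = 1/4: g(-3/4) = 1129/256.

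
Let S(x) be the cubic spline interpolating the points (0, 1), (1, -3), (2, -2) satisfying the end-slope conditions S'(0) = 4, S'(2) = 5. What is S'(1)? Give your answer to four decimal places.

Let M_i = S''(x_i). Step sizes h_i = 1, 1; slopes of the chords Δ_i = (y_(i+1) - y_i)/h_i = -4, 1.
  1·M_0 + 4·M_1 + 1·M_2 = 6(Δ_1 - Δ_0) = 30
Clamped end conditions give two more equations: 2h_0·M_0 + h_0·M_1 = 6(Δ_0 - S'(0)) = -48 and h_1·M_1 + 2h_1·M_2 = 6(S'(2) - Δ_1) = 24.
Solving the tridiagonal system: M_0 = -31, M_1 = 14, M_2 = 5.
On [1, 2], S'(x) = b_1 + 2c_1·(x - 1) + 3d_1·(x - 1)² with b_1 = Δ_1 - h_1(2M_1 + M_2)/6 = -9/2, c_1 = M_1/2 = 7, d_1 = (M_2 - M_1)/(6h_1) = -3/2. So S'(1) = -9/2.

-4.5000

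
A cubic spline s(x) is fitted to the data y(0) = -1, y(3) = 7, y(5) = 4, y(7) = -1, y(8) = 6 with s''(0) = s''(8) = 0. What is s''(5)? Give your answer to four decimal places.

Put M_i = s'' at the i-th knot. Here h = (3, 2, 2, 1) and Δ = (8/3, -3/2, -5/2, 7), so the interior equations h_(i-1)·M_(i-1) + 2(h_(i-1)+h_i)·M_i + h_i·M_(i+1) = 6(Δ_i − Δ_(i-1)) read
  3·M_0 + 10·M_1 + 2·M_2 = 6(Δ_1 - Δ_0) = -25
  2·M_1 + 8·M_2 + 2·M_3 = 6(Δ_2 - Δ_1) = -6
  2·M_2 + 6·M_3 + 1·M_4 = 6(Δ_3 - Δ_2) = 57
Natural end conditions: M_0 = M_4 = 0.
Hence M_0 = 0, M_1 = -25/13, M_2 = -75/26, M_3 = 136/13, M_4 = 0.

-2.8846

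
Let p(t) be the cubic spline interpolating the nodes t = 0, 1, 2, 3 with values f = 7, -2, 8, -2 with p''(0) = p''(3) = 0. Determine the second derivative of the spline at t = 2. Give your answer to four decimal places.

Let M_i = p''(x_i). Step sizes h_i = 1, 1, 1; slopes of the chords Δ_i = (y_(i+1) - y_i)/h_i = -9, 10, -10.
  1·M_0 + 4·M_1 + 1·M_2 = 6(Δ_1 - Δ_0) = 114
  1·M_1 + 4·M_2 + 1·M_3 = 6(Δ_2 - Δ_1) = -120
Natural end conditions: M_0 = M_3 = 0.
Hence M_0 = 0, M_1 = 192/5, M_2 = -198/5, M_3 = 0.

-39.6000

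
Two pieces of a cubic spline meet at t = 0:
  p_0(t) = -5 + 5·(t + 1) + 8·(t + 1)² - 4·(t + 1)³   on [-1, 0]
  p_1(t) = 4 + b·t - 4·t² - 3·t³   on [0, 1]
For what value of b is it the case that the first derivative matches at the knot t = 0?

9

p_0'(t) = 5 + 16·(t + 1) - 12·(t + 1)², so p_0'(0) = 9. On the right, p_1'(0) = b, so b = 9.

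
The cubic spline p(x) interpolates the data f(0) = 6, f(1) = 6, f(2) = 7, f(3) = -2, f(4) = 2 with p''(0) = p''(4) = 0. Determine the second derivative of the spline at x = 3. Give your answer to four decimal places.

25.2857

Put σ_i = p'' at the i-th knot. Here h = (1, 1, 1, 1) and Δ = (0, 1, -9, 4), so the interior equations h_(i-1)·σ_(i-1) + 2(h_(i-1)+h_i)·σ_i + h_i·σ_(i+1) = 6(Δ_i − Δ_(i-1)) read
  1·σ_0 + 4·σ_1 + 1·σ_2 = 6(Δ_1 - Δ_0) = 6
  1·σ_1 + 4·σ_2 + 1·σ_3 = 6(Δ_2 - Δ_1) = -60
  1·σ_2 + 4·σ_3 + 1·σ_4 = 6(Δ_3 - Δ_2) = 78
Natural end conditions: σ_0 = σ_4 = 0.
Solving the tridiagonal system: σ_0 = 0, σ_1 = 51/7, σ_2 = -162/7, σ_3 = 177/7, σ_4 = 0.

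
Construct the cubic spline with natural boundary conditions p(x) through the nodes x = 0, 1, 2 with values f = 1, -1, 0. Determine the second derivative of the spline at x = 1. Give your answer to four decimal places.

4.5000

With m_i denoting the second derivative at x_i, h_i = 1, 1, and Δ_i = (y_(i+1) − y_i)/h_i = -2, 1:
  1·m_0 + 4·m_1 + 1·m_2 = 6(Δ_1 - Δ_0) = 18
Natural end conditions: m_0 = m_2 = 0.
Solving the tridiagonal system: m_0 = 0, m_1 = 9/2, m_2 = 0.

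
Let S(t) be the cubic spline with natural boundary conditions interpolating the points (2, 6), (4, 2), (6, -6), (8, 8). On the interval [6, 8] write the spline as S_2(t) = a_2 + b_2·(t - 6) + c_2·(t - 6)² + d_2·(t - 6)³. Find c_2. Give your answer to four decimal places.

With M_i denoting the second derivative at x_i, h_i = 2, 2, 2, and Δ_i = (y_(i+1) − y_i)/h_i = -2, -4, 7:
  2·M_0 + 8·M_1 + 2·M_2 = 6(Δ_1 - Δ_0) = -12
  2·M_1 + 8·M_2 + 2·M_3 = 6(Δ_2 - Δ_1) = 66
Natural end conditions: M_0 = M_3 = 0.
Hence M_0 = 0, M_1 = -19/5, M_2 = 46/5, M_3 = 0.
On [6, 8], with S_2(t) = a_2 + b_2·(t - 6) + c_2·(t - 6)² + d_2·(t - 6)³: c_2 = M_2/2 = 23/5, d_2 = (M_3 - M_2)/(6h_2) = -23/30, b_2 = Δ_2 - h_2(2M_2 + M_3)/6 = 13/15.

4.6000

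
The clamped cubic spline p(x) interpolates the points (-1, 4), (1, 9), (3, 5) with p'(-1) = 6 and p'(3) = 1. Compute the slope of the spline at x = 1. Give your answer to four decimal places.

Write M_i for p''(x_i). With h_i = 2, 2 and divided differences Δ_i = 5/2, -2, the continuity of p' gives the tridiagonal system
  2·M_0 + 8·M_1 + 2·M_2 = 6(Δ_1 - Δ_0) = -27
Clamped end conditions give two more equations: 2h_0·M_0 + h_0·M_1 = 6(Δ_0 - p'(-1)) = -21 and h_1·M_1 + 2h_1·M_2 = 6(p'(3) - Δ_1) = 18.
Solving: M_0 = -25/8, M_1 = -17/4, M_2 = 53/8.
On [1, 3], p'(x) = b_1 + 2c_1·(x - 1) + 3d_1·(x - 1)² with b_1 = Δ_1 - h_1(2M_1 + M_2)/6 = -11/8, c_1 = M_1/2 = -17/8, d_1 = (M_2 - M_1)/(6h_1) = 29/32. So p'(1) = -11/8.

-1.3750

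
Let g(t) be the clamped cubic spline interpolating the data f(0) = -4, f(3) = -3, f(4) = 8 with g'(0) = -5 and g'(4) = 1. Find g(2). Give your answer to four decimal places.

Write σ_i for g''(x_i). With h_i = 3, 1 and divided differences Δ_i = 1/3, 11, the continuity of g' gives the tridiagonal system
  3·σ_0 + 8·σ_1 + 1·σ_2 = 6(Δ_1 - Δ_0) = 64
Clamped end conditions give two more equations: 2h_0·σ_0 + h_0·σ_1 = 6(Δ_0 - g'(0)) = 32 and h_1·σ_1 + 2h_1·σ_2 = 6(g'(4) - Δ_1) = -60.
Solving: σ_0 = -7/6, σ_1 = 13, σ_2 = -73/2.
On [0, 3], g(t) = -4 - 5·t - 7/12·t² + 85/108·t³.
With t = 2: g(2) = -271/27.

-10.0370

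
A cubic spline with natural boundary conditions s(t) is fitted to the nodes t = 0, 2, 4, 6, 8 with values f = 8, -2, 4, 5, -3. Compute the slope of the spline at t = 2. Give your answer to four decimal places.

Write m_i for s''(x_i). With h_i = 2, 2, 2, 2 and divided differences Δ_i = -5, 3, 1/2, -4, the continuity of s' gives the tridiagonal system
  2·m_0 + 8·m_1 + 2·m_2 = 6(Δ_1 - Δ_0) = 48
  2·m_1 + 8·m_2 + 2·m_3 = 6(Δ_2 - Δ_1) = -15
  2·m_2 + 8·m_3 + 2·m_4 = 6(Δ_3 - Δ_2) = -27
Natural end conditions: m_0 = m_4 = 0.
Solving: m_0 = 0, m_1 = 753/112, m_2 = -81/28, m_3 = -297/112, m_4 = 0.
On [2, 4], s'(t) = b_1 + 2c_1·(t - 2) + 3d_1·(t - 2)² with b_1 = Δ_1 - h_1(2m_1 + m_2)/6 = -29/56, c_1 = m_1/2 = 753/224, d_1 = (m_2 - m_1)/(6h_1) = -359/448. So s'(2) = -29/56.

-0.5179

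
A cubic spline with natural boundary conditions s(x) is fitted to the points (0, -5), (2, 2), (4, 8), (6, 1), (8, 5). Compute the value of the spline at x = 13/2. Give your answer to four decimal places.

Write m_i for s''(x_i). With h_i = 2, 2, 2, 2 and divided differences Δ_i = 7/2, 3, -7/2, 2, the continuity of s' gives the tridiagonal system
  2·m_0 + 8·m_1 + 2·m_2 = 6(Δ_1 - Δ_0) = -3
  2·m_1 + 8·m_2 + 2·m_3 = 6(Δ_2 - Δ_1) = -39
  2·m_2 + 8·m_3 + 2·m_4 = 6(Δ_3 - Δ_2) = 33
Natural end conditions: m_0 = m_4 = 0.
Forward elimination and back-substitution give m_0 = 0, m_1 = 9/7, m_2 = -93/14, m_3 = 81/14, m_4 = 0.
On [6, 8], s(x) = 1 - 13/7·(x - 6) + 81/28·(x - 6)² - 27/56·(x - 6)³.
With (x - 6) = 1/2: s(13/2) = 47/64.

0.7344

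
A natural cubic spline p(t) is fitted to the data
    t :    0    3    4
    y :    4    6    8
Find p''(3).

1

Write M_i for p''(x_i). With h_i = 3, 1 and divided differences Δ_i = 2/3, 2, the continuity of p' gives the tridiagonal system
  3·M_0 + 8·M_1 + 1·M_2 = 6(Δ_1 - Δ_0) = 8
Natural end conditions: M_0 = M_2 = 0.
Forward elimination and back-substitution give M_0 = 0, M_1 = 1, M_2 = 0.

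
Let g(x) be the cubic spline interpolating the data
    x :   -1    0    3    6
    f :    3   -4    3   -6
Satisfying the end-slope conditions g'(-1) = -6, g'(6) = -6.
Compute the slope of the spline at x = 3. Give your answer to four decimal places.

Put M_i = g'' at the i-th knot. Here h = (1, 3, 3) and Δ = (-7, 7/3, -3), so the interior equations h_(i-1)·M_(i-1) + 2(h_(i-1)+h_i)·M_i + h_i·M_(i+1) = 6(Δ_i − Δ_(i-1)) read
  1·M_0 + 8·M_1 + 3·M_2 = 6(Δ_1 - Δ_0) = 56
  3·M_1 + 12·M_2 + 3·M_3 = 6(Δ_2 - Δ_1) = -32
Clamped end conditions give two more equations: 2h_0·M_0 + h_0·M_1 = 6(Δ_0 - g'(-1)) = -6 and h_2·M_2 + 2h_2·M_3 = 6(g'(6) - Δ_2) = -18.
Solving the tridiagonal system: M_0 = -246/31, M_1 = 306/31, M_2 = -466/93, M_3 = -46/93.
On [3, 6], g'(x) = b_2 + 2c_2·(x - 3) + 3d_2·(x - 3)² with b_2 = Δ_2 - h_2(2M_2 + M_3)/6 = 70/31, c_2 = M_2/2 = -233/93, d_2 = (M_3 - M_2)/(6h_2) = 70/279. So g'(3) = 70/31.

2.2581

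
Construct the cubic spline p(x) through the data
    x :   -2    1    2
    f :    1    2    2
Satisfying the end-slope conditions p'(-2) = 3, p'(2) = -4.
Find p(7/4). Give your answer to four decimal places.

Put M_i = p'' at the i-th knot. Here h = (3, 1) and Δ = (1/3, 0), so the interior equations h_(i-1)·M_(i-1) + 2(h_(i-1)+h_i)·M_i + h_i·M_(i+1) = 6(Δ_i − Δ_(i-1)) read
  3·M_0 + 8·M_1 + 1·M_2 = 6(Δ_1 - Δ_0) = -2
Clamped end conditions give two more equations: 2h_0·M_0 + h_0·M_1 = 6(Δ_0 - p'(-2)) = -16 and h_1·M_1 + 2h_1·M_2 = 6(p'(2) - Δ_1) = -24.
Hence M_0 = -25/6, M_1 = 3, M_2 = -27/2.
On [1, 2], p(x) = 2 + 5/4·(x - 1) + 3/2·(x - 1)² - 11/4·(x - 1)³.
With (x - 1) = 3/4: p(7/4) = 671/256.

2.6211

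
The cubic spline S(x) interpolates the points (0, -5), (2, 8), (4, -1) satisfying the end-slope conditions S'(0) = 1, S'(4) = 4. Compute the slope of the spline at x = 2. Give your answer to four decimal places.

0.2500

Write m_i for S''(x_i). With h_i = 2, 2 and divided differences Δ_i = 13/2, -9/2, the continuity of S' gives the tridiagonal system
  2·m_0 + 8·m_1 + 2·m_2 = 6(Δ_1 - Δ_0) = -66
Clamped end conditions give two more equations: 2h_0·m_0 + h_0·m_1 = 6(Δ_0 - S'(0)) = 33 and h_1·m_1 + 2h_1·m_2 = 6(S'(4) - Δ_1) = 51.
Forward elimination and back-substitution give m_0 = 69/4, m_1 = -18, m_2 = 87/4.
On [2, 4], S'(x) = b_1 + 2c_1·(x - 2) + 3d_1·(x - 2)² with b_1 = Δ_1 - h_1(2m_1 + m_2)/6 = 1/4, c_1 = m_1/2 = -9, d_1 = (m_2 - m_1)/(6h_1) = 53/16. So S'(2) = 1/4.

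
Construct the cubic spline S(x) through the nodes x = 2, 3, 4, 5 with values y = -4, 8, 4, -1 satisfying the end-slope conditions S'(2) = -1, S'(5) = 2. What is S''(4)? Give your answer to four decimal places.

With m_i denoting the second derivative at x_i, h_i = 1, 1, 1, and Δ_i = (y_(i+1) − y_i)/h_i = 12, -4, -5:
  1·m_0 + 4·m_1 + 1·m_2 = 6(Δ_1 - Δ_0) = -96
  1·m_1 + 4·m_2 + 1·m_3 = 6(Δ_2 - Δ_1) = -6
Clamped end conditions give two more equations: 2h_0·m_0 + h_0·m_1 = 6(Δ_0 - S'(2)) = 78 and h_2·m_2 + 2h_2·m_3 = 6(S'(5) - Δ_2) = 42.
Solving the tridiagonal system: m_0 = 294/5, m_1 = -198/5, m_2 = 18/5, m_3 = 96/5.

3.6000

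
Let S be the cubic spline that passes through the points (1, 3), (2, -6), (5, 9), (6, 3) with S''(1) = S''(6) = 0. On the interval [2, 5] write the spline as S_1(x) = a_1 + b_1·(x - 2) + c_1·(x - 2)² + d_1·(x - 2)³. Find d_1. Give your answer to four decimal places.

-1.6667

Write σ_i for S''(x_i). With h_i = 1, 3, 1 and divided differences Δ_i = -9, 5, -6, the continuity of S' gives the tridiagonal system
  1·σ_0 + 8·σ_1 + 3·σ_2 = 6(Δ_1 - Δ_0) = 84
  3·σ_1 + 8·σ_2 + 1·σ_3 = 6(Δ_2 - Δ_1) = -66
Natural end conditions: σ_0 = σ_3 = 0.
Solving the tridiagonal system: σ_0 = 0, σ_1 = 174/11, σ_2 = -156/11, σ_3 = 0.
On [2, 5], with S_1(x) = a_1 + b_1·(x - 2) + c_1·(x - 2)² + d_1·(x - 2)³: c_1 = σ_1/2 = 87/11, d_1 = (σ_2 - σ_1)/(6h_1) = -5/3, b_1 = Δ_1 - h_1(2σ_1 + σ_2)/6 = -41/11.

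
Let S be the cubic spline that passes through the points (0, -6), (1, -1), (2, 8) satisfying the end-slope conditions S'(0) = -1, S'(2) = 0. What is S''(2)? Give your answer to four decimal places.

Put M_i = S'' at the i-th knot. Here h = (1, 1) and Δ = (5, 9), so the interior equations h_(i-1)·M_(i-1) + 2(h_(i-1)+h_i)·M_i + h_i·M_(i+1) = 6(Δ_i − Δ_(i-1)) read
  1·M_0 + 4·M_1 + 1·M_2 = 6(Δ_1 - Δ_0) = 24
Clamped end conditions give two more equations: 2h_0·M_0 + h_0·M_1 = 6(Δ_0 - S'(0)) = 36 and h_1·M_1 + 2h_1·M_2 = 6(S'(2) - Δ_1) = -54.
Hence M_0 = 25/2, M_1 = 11, M_2 = -65/2.

-32.5000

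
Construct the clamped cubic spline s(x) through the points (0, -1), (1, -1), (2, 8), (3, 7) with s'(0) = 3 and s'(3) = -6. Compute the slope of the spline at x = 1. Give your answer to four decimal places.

With M_i denoting the second derivative at x_i, h_i = 1, 1, 1, and Δ_i = (y_(i+1) − y_i)/h_i = 0, 9, -1:
  1·M_0 + 4·M_1 + 1·M_2 = 6(Δ_1 - Δ_0) = 54
  1·M_1 + 4·M_2 + 1·M_3 = 6(Δ_2 - Δ_1) = -60
Clamped end conditions give two more equations: 2h_0·M_0 + h_0·M_1 = 6(Δ_0 - s'(0)) = -18 and h_2·M_2 + 2h_2·M_3 = 6(s'(3) - Δ_2) = -30.
Solving the tridiagonal system: M_0 = -104/5, M_1 = 118/5, M_2 = -98/5, M_3 = -26/5.
On [1, 2], s'(x) = b_1 + 2c_1·(x - 1) + 3d_1·(x - 1)² with b_1 = Δ_1 - h_1(2M_1 + M_2)/6 = 22/5, c_1 = M_1/2 = 59/5, d_1 = (M_2 - M_1)/(6h_1) = -36/5. So s'(1) = 22/5.

4.4000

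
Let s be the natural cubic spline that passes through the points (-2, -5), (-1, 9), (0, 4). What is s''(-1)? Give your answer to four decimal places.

Put M_i = s'' at the i-th knot. Here h = (1, 1) and Δ = (14, -5), so the interior equations h_(i-1)·M_(i-1) + 2(h_(i-1)+h_i)·M_i + h_i·M_(i+1) = 6(Δ_i − Δ_(i-1)) read
  1·M_0 + 4·M_1 + 1·M_2 = 6(Δ_1 - Δ_0) = -114
Natural end conditions: M_0 = M_2 = 0.
Solving: M_0 = 0, M_1 = -57/2, M_2 = 0.

-28.5000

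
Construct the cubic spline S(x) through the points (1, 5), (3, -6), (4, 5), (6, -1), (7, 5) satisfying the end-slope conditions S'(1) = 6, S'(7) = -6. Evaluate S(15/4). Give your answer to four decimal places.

2.5324

Put σ_i = S'' at the i-th knot. Here h = (2, 1, 2, 1) and Δ = (-11/2, 11, -3, 6), so the interior equations h_(i-1)·σ_(i-1) + 2(h_(i-1)+h_i)·σ_i + h_i·σ_(i+1) = 6(Δ_i − Δ_(i-1)) read
  2·σ_0 + 6·σ_1 + 1·σ_2 = 6(Δ_1 - Δ_0) = 99
  1·σ_1 + 6·σ_2 + 2·σ_3 = 6(Δ_2 - Δ_1) = -84
  2·σ_2 + 6·σ_3 + 1·σ_4 = 6(Δ_3 - Δ_2) = 54
Clamped end conditions give two more equations: 2h_0·σ_0 + h_0·σ_1 = 6(Δ_0 - S'(1)) = -69 and h_3·σ_3 + 2h_3·σ_4 = 6(S'(7) - Δ_3) = -72.
Forward elimination and back-substitution give σ_0 = -4145/124, σ_1 = 1003/31, σ_2 = -1753/62, σ_3 = 826/31, σ_4 = -1529/31.
On [3, 4], S(x) = -6 + 611/124·(x - 3) + 1003/62·(x - 3)² - 1253/124·(x - 3)³.
With (x - 3) = 3/4: S(15/4) = 20097/7936.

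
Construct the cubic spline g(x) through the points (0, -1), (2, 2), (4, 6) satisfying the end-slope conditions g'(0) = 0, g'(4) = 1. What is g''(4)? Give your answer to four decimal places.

Put M_i = g'' at the i-th knot. Here h = (2, 2) and Δ = (3/2, 2), so the interior equations h_(i-1)·M_(i-1) + 2(h_(i-1)+h_i)·M_i + h_i·M_(i+1) = 6(Δ_i − Δ_(i-1)) read
  2·M_0 + 8·M_1 + 2·M_2 = 6(Δ_1 - Δ_0) = 3
Clamped end conditions give two more equations: 2h_0·M_0 + h_0·M_1 = 6(Δ_0 - g'(0)) = 9 and h_1·M_1 + 2h_1·M_2 = 6(g'(4) - Δ_1) = -6.
Forward elimination and back-substitution give M_0 = 17/8, M_1 = 1/4, M_2 = -13/8.

-1.6250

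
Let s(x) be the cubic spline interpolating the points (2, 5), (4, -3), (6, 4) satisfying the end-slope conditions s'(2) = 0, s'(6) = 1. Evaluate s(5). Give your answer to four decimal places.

0.0938

Let M_i = s''(x_i). Step sizes h_i = 2, 2; slopes of the chords Δ_i = (y_(i+1) - y_i)/h_i = -4, 7/2.
  2·M_0 + 8·M_1 + 2·M_2 = 6(Δ_1 - Δ_0) = 45
Clamped end conditions give two more equations: 2h_0·M_0 + h_0·M_1 = 6(Δ_0 - s'(2)) = -24 and h_1·M_1 + 2h_1·M_2 = 6(s'(6) - Δ_1) = -15.
Solving: M_0 = -91/8, M_1 = 43/4, M_2 = -73/8.
On [4, 6], s(x) = -3 - 5/8·(x - 4) + 43/8·(x - 4)² - 53/32·(x - 4)³.
With (x - 4) = 1: s(5) = 3/32.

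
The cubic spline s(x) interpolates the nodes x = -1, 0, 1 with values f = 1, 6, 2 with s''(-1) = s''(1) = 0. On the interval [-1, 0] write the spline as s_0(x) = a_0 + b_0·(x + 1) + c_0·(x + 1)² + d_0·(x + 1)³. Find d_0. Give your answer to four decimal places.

-2.2500

Let M_i = s''(x_i). Step sizes h_i = 1, 1; slopes of the chords Δ_i = (y_(i+1) - y_i)/h_i = 5, -4.
  1·M_0 + 4·M_1 + 1·M_2 = 6(Δ_1 - Δ_0) = -54
Natural end conditions: M_0 = M_2 = 0.
Forward elimination and back-substitution give M_0 = 0, M_1 = -27/2, M_2 = 0.
On [-1, 0], with s_0(x) = a_0 + b_0·(x + 1) + c_0·(x + 1)² + d_0·(x + 1)³: c_0 = M_0/2 = 0, d_0 = (M_1 - M_0)/(6h_0) = -9/4, b_0 = Δ_0 - h_0(2M_0 + M_1)/6 = 29/4.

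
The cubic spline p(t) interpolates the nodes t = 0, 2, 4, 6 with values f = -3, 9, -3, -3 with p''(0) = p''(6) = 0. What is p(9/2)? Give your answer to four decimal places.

Let M_i = p''(x_i). Step sizes h_i = 2, 2, 2; slopes of the chords Δ_i = (y_(i+1) - y_i)/h_i = 6, -6, 0.
  2·M_0 + 8·M_1 + 2·M_2 = 6(Δ_1 - Δ_0) = -72
  2·M_1 + 8·M_2 + 2·M_3 = 6(Δ_2 - Δ_1) = 36
Natural end conditions: M_0 = M_3 = 0.
Solving: M_0 = 0, M_1 = -54/5, M_2 = 36/5, M_3 = 0.
On [4, 6], p(t) = -3 - 24/5·(t - 4) + 18/5·(t - 4)² - 3/5·(t - 4)³.
With (t - 4) = 1/2: p(9/2) = -183/40.

-4.5750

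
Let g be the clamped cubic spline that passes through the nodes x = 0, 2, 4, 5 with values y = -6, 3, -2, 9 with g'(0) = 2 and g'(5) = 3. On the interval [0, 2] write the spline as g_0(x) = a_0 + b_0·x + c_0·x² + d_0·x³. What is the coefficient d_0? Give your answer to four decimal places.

-2.0598

Write m_i for g''(x_i). With h_i = 2, 2, 1 and divided differences Δ_i = 9/2, -5/2, 11, the continuity of g' gives the tridiagonal system
  2·m_0 + 8·m_1 + 2·m_2 = 6(Δ_1 - Δ_0) = -42
  2·m_1 + 6·m_2 + 1·m_3 = 6(Δ_2 - Δ_1) = 81
Clamped end conditions give two more equations: 2h_0·m_0 + h_0·m_1 = 6(Δ_0 - g'(0)) = 15 and h_2·m_2 + 2h_2·m_3 = 6(g'(5) - Δ_2) = -48.
Solving the tridiagonal system: m_0 = 247/23, m_1 = -643/46, m_2 = 556/23, m_3 = -830/23.
On [0, 2], with g_0(x) = a_0 + b_0·x + c_0·x² + d_0·x³: c_0 = m_0/2 = 247/46, d_0 = (m_1 - m_0)/(6h_0) = -379/184, b_0 = Δ_0 - h_0(2m_0 + m_1)/6 = 2.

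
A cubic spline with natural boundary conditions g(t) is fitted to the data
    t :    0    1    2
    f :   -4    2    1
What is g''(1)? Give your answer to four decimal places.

Let m_i = g''(x_i). Step sizes h_i = 1, 1; slopes of the chords Δ_i = (y_(i+1) - y_i)/h_i = 6, -1.
  1·m_0 + 4·m_1 + 1·m_2 = 6(Δ_1 - Δ_0) = -42
Natural end conditions: m_0 = m_2 = 0.
Solving: m_0 = 0, m_1 = -21/2, m_2 = 0.

-10.5000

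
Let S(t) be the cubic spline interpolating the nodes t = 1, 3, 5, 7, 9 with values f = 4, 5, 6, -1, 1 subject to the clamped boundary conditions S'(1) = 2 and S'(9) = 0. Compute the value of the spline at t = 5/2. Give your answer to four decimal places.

4.8128

Write M_i for S''(x_i). With h_i = 2, 2, 2, 2 and divided differences Δ_i = 1/2, 1/2, -7/2, 1, the continuity of S' gives the tridiagonal system
  2·M_0 + 8·M_1 + 2·M_2 = 6(Δ_1 - Δ_0) = 0
  2·M_1 + 8·M_2 + 2·M_3 = 6(Δ_2 - Δ_1) = -24
  2·M_2 + 8·M_3 + 2·M_4 = 6(Δ_3 - Δ_2) = 27
Clamped end conditions give two more equations: 2h_0·M_0 + h_0·M_1 = 6(Δ_0 - S'(1)) = -9 and h_3·M_3 + 2h_3·M_4 = 6(S'(9) - Δ_3) = -6.
Solving: M_0 = -367/112, M_1 = 115/56, M_2 = -79/16, M_3 = 319/56, M_4 = -487/112.
On [1, 3], S(t) = 4 + 2·(t - 1) - 367/224·(t - 1)² + 199/448·(t - 1)³.
With (t - 1) = 3/2: S(5/2) = 17249/3584.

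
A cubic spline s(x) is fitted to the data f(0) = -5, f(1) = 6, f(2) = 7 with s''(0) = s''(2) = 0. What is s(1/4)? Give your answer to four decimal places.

Put m_i = s'' at the i-th knot. Here h = (1, 1) and Δ = (11, 1), so the interior equations h_(i-1)·m_(i-1) + 2(h_(i-1)+h_i)·m_i + h_i·m_(i+1) = 6(Δ_i − Δ_(i-1)) read
  1·m_0 + 4·m_1 + 1·m_2 = 6(Δ_1 - Δ_0) = -60
Natural end conditions: m_0 = m_2 = 0.
Solving the tridiagonal system: m_0 = 0, m_1 = -15, m_2 = 0.
On [0, 1], s(x) = -5 + 27/2·x + 0·x² - 5/2·x³.
With x = 1/4: s(1/4) = -213/128.

-1.6641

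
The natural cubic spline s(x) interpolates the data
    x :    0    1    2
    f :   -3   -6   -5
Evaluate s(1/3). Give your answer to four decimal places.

Write σ_i for s''(x_i). With h_i = 1, 1 and divided differences Δ_i = -3, 1, the continuity of s' gives the tridiagonal system
  1·σ_0 + 4·σ_1 + 1·σ_2 = 6(Δ_1 - Δ_0) = 24
Natural end conditions: σ_0 = σ_2 = 0.
Forward elimination and back-substitution give σ_0 = 0, σ_1 = 6, σ_2 = 0.
On [0, 1], s(x) = -3 - 4·x + 0·x² + 1·x³.
With x = 1/3: s(1/3) = -116/27.

-4.2963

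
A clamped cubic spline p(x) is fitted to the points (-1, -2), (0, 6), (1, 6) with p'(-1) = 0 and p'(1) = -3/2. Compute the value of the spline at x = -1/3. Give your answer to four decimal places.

Let m_i = p''(x_i). Step sizes h_i = 1, 1; slopes of the chords Δ_i = (y_(i+1) - y_i)/h_i = 8, 0.
  1·m_0 + 4·m_1 + 1·m_2 = 6(Δ_1 - Δ_0) = -48
Clamped end conditions give two more equations: 2h_0·m_0 + h_0·m_1 = 6(Δ_0 - p'(-1)) = 48 and h_1·m_1 + 2h_1·m_2 = 6(p'(1) - Δ_1) = -9.
Solving the tridiagonal system: m_0 = 141/4, m_1 = -45/2, m_2 = 27/4.
On [-1, 0], p(x) = -2 + 0·(x + 1) + 141/8·(x + 1)² - 77/8·(x + 1)³.
With (x + 1) = 2/3: p(-1/3) = 161/54.

2.9815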